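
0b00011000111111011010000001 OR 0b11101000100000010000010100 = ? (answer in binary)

0b11111000111111011010010101

OR bit by bit (1 where either bit is 1):
  00011000111111011010000001
| 11101000100000010000010100
= 11111000111111011010010101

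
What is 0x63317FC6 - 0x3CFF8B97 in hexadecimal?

Subtract column by column in base 16:
  6-7 → F (borrow)
  C-9-1 → 2
  F-B → 4
  7-8 → F (borrow)
  1-F-1 → 1 (borrow)
  3-F-1 → 3 (borrow)
  3-C-1 → 6 (borrow)
  6-3-1 → 2

0x2631F42F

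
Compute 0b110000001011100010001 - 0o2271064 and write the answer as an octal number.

0o3522335

0b110000001011100010001 = 0o6013421 in octal.
Subtract column by column in base 8:
  1-4 → 5 (borrow)
  2-6-1 → 3 (borrow)
  4-0-1 → 3
  3-1 → 2
  1-7 → 2 (borrow)
  0-2-1 → 5 (borrow)
  6-2-1 → 3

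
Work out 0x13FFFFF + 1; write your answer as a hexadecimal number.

0x1400000

The trailing 5 digits are F (max in base 16), so adding 1 cascades: they roll to 0 and the next digit up increments.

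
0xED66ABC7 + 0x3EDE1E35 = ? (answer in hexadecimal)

0x12C44C9FC

Add column by column in base 16, right to left:
  7+5 = C
  C+3 = F
  B+E = 9 carry 1
  A+1+1 = C
  6+E = 4 carry 1
  6+D+1 = 4 carry 1
  D+E+1 = C carry 1
  E+3+1 = 2 carry 1
  final carry 1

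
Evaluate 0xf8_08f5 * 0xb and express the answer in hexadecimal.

0xaa86287

Multiply each base-16 digit by 11, carrying:
  5×11 = 55 → write 7 carry 3
  f×11+3 = 168 → write 8 carry 10
  8×11+10 = 98 → write 2 carry 6
  0×11+6 = 6 → write 6
  8×11 = 88 → write 8 carry 5
  f×11+5 = 170 → write a carry 10
  remaining carry: a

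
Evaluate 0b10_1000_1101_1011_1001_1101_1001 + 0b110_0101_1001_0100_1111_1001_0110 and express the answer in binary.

Add column by column in base 2, right to left:
  1+0 = 1
  0+1 = 1
  0+1 = 1
  1+0 = 1
  1+1 = 0 carry 1
  0+0+1 = 1
  1+0 = 1
  1+1 = 0 carry 1
  1+1+1 = 1 carry 1
  0+1+1 = 0 carry 1
  0+1+1 = 0 carry 1
  1+1+1 = 1 carry 1
  1+0+1 = 0 carry 1
  1+0+1 = 0 carry 1
  0+1+1 = 0 carry 1
  1+0+1 = 0 carry 1
  1+1+1 = 1 carry 1
  0+0+1 = 1
  1+0 = 1
  1+1 = 0 carry 1
  0+1+1 = 0 carry 1
  0+0+1 = 1
  0+1 = 1
  1+0 = 1
  0+0 = 0
  1+1 = 0 carry 1
  0+1+1 = 0 carry 1
  final carry 1

0b1000111001110000100101101111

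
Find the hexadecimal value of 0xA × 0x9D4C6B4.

0x624FC308

Multiply each base-16 digit by 10, carrying:
  4×10 = 40 → write 8 carry 2
  B×10+2 = 112 → write 0 carry 7
  6×10+7 = 67 → write 3 carry 4
  C×10+4 = 124 → write C carry 7
  4×10+7 = 47 → write F carry 2
  D×10+2 = 132 → write 4 carry 8
  9×10+8 = 98 → write 2 carry 6
  remaining carry: 6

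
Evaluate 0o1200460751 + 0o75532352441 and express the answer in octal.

Add column by column in base 8, right to left:
  1+1 = 2
  5+4 = 1 carry 1
  7+4+1 = 4 carry 1
  0+2+1 = 3
  6+5 = 3 carry 1
  4+3+1 = 0 carry 1
  0+2+1 = 3
  0+3 = 3
  2+5 = 7
  1+5 = 6
  0+7 = 7

0o76733033412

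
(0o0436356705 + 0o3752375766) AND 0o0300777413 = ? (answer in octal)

0o754413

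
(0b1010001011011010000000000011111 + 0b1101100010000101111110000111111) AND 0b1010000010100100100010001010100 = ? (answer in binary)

Add column by column in base 2, right to left:
  1+1 = 0 carry 1
  1+1+1 = 1 carry 1
  1+1+1 = 1 carry 1
  1+1+1 = 1 carry 1
  1+1+1 = 1 carry 1
  0+1+1 = 0 carry 1
  0+0+1 = 1
  0+0 = 0
  0+0 = 0
  0+0 = 0
  0+1 = 1
  0+1 = 1
  0+1 = 1
  0+1 = 1
  0+1 = 1
  0+1 = 1
  1+0 = 1
  0+1 = 1
  1+0 = 1
  1+0 = 1
  0+0 = 0
  1+0 = 1
  1+1 = 0 carry 1
  0+0+1 = 1
  1+0 = 1
  0+0 = 0
  0+1 = 1
  0+1 = 1
  1+0 = 1
  0+1 = 1
  1+1 = 0 carry 1
  final carry 1
Sum = 0b10111101101011111111110001011110; now AND with 0b1010000010100100100010001010100:
  10111101101011111111110001011110
& 01010000010100100100010001010100
= 00010000000000100100010001010100

0b10000000000100100010001010100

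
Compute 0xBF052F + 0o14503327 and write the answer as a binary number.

0b111100011000110000000110

0xBF052F = 0b101111110000010100101111 in binary.
0o14503327 = 0b1100101000011011010111 in binary.
Add column by column in base 2, right to left:
  1+1 = 0 carry 1
  1+1+1 = 1 carry 1
  1+1+1 = 1 carry 1
  1+0+1 = 0 carry 1
  0+1+1 = 0 carry 1
  1+0+1 = 0 carry 1
  0+1+1 = 0 carry 1
  0+1+1 = 0 carry 1
  1+0+1 = 0 carry 1
  0+1+1 = 0 carry 1
  1+1+1 = 1 carry 1
  0+0+1 = 1
  0+0 = 0
  0+0 = 0
  0+0 = 0
  0+1 = 1
  1+0 = 1
  1+1 = 0 carry 1
  1+0+1 = 0 carry 1
  1+0+1 = 0 carry 1
  1+1+1 = 1 carry 1
  1+1+1 = 1 carry 1
  0+0+1 = 1
  1+0 = 1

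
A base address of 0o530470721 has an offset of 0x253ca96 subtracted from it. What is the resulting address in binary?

0b11000011101010011100111011

0o530470721 = 0b101011000100111000111010001 in binary.
0x253ca96 = 0b10010100111100101010010110 in binary.
Subtract column by column in base 2:
  1-0 → 1
  0-1 → 1 (borrow)
  0-1-1 → 0 (borrow)
  0-0-1 → 1 (borrow)
  1-1-1 → 1 (borrow)
  0-0-1 → 1 (borrow)
  1-0-1 → 0
  1-1 → 0
  1-0 → 1
  0-1 → 1 (borrow)
  0-0-1 → 1 (borrow)
  0-1-1 → 0 (borrow)
  1-0-1 → 0
  1-0 → 1
  1-1 → 0
  0-1 → 1 (borrow)
  0-1-1 → 0 (borrow)
  1-1-1 → 1 (borrow)
  0-0-1 → 1 (borrow)
  0-0-1 → 1 (borrow)
  0-1-1 → 0 (borrow)
  1-0-1 → 0
  1-1 → 0
  0-0 → 0
  1-0 → 1
  0-1 → 1 (borrow)
  1-0-1 → 0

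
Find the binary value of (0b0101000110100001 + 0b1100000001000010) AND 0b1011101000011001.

0b1000000000001

Add column by column in base 2, right to left:
  1+0 = 1
  0+1 = 1
  0+0 = 0
  0+0 = 0
  0+0 = 0
  1+0 = 1
  0+1 = 1
  1+0 = 1
  1+0 = 1
  0+0 = 0
  0+0 = 0
  0+0 = 0
  1+0 = 1
  0+0 = 0
  1+1 = 0 carry 1
  0+1+1 = 0 carry 1
  final carry 1
Sum = 0b10001000111100011; now AND with 0b1011101000011001:
  10001000111100011
& 01011101000011001
= 00001000000000001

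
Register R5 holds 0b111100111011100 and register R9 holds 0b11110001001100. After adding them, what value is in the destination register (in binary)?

Add column by column in base 2, right to left:
  0+0 = 0
  0+0 = 0
  1+1 = 0 carry 1
  1+1+1 = 1 carry 1
  1+0+1 = 0 carry 1
  0+0+1 = 1
  1+1 = 0 carry 1
  1+0+1 = 0 carry 1
  1+0+1 = 0 carry 1
  0+0+1 = 1
  0+1 = 1
  1+1 = 0 carry 1
  1+1+1 = 1 carry 1
  1+1+1 = 1 carry 1
  1+0+1 = 0 carry 1
  final carry 1

0b1011011000101000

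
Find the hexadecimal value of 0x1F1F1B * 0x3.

0x5D5D51

Multiply each base-16 digit by 3, carrying:
  B×3 = 33 → write 1 carry 2
  1×3+2 = 5 → write 5
  F×3 = 45 → write D carry 2
  1×3+2 = 5 → write 5
  F×3 = 45 → write D carry 2
  1×3+2 = 5 → write 5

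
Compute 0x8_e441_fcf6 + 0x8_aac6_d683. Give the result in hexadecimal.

Add column by column in base 16, right to left:
  6+3 = 9
  f+8 = 7 carry 1
  c+6+1 = 3 carry 1
  f+d+1 = d carry 1
  1+6+1 = 8
  4+c = 0 carry 1
  4+a+1 = f
  e+a = 8 carry 1
  8+8+1 = 1 carry 1
  final carry 1

0x118f08d379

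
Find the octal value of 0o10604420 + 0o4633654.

Add column by column in base 8, right to left:
  0+4 = 4
  2+5 = 7
  4+6 = 2 carry 1
  4+3+1 = 0 carry 1
  0+3+1 = 4
  6+6 = 4 carry 1
  0+4+1 = 5
  1+0 = 1

0o15440274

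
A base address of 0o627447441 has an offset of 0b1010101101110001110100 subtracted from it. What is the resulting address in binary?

0b110001100110111001010101101

0o627447441 = 0b110010111100100111100100001 in binary.
Subtract column by column in base 2:
  1-0 → 1
  0-0 → 0
  0-1 → 1 (borrow)
  0-0-1 → 1 (borrow)
  0-1-1 → 0 (borrow)
  1-1-1 → 1 (borrow)
  0-1-1 → 0 (borrow)
  0-0-1 → 1 (borrow)
  1-0-1 → 0
  1-0 → 1
  1-1 → 0
  1-1 → 0
  0-1 → 1 (borrow)
  0-0-1 → 1 (borrow)
  1-1-1 → 1 (borrow)
  0-1-1 → 0 (borrow)
  0-0-1 → 1 (borrow)
  1-1-1 → 1 (borrow)
  1-0-1 → 0
  1-1 → 0
  1-0 → 1
  0-1 → 1 (borrow)
  1-0-1 → 0
  0-0 → 0
  0-0 → 0
  1-0 → 1
  1-0 → 1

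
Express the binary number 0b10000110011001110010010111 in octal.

0o206316227

Group the bits in threes: 010 000 110 011 001 110 010 010 111 → 206316227.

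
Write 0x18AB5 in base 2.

Expand each hex digit to 4 bits: 1=0001 8=1000 A=1010 B=1011 5=0101.

0b11000101010110101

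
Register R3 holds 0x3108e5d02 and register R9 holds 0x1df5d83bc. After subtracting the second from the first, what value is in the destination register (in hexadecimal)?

0x13130d946

Subtract column by column in base 16:
  2-c → 6 (borrow)
  0-b-1 → 4 (borrow)
  d-3-1 → 9
  5-8 → d (borrow)
  e-d-1 → 0
  8-5 → 3
  0-f → 1 (borrow)
  1-d-1 → 3 (borrow)
  3-1-1 → 1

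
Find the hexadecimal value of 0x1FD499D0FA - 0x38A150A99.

0x1C4A84C661

Subtract column by column in base 16:
  A-9 → 1
  F-9 → 6
  0-A → 6 (borrow)
  D-0-1 → C
  9-5 → 4
  9-1 → 8
  4-A → A (borrow)
  D-8-1 → 4
  F-3 → C
  1-0 → 1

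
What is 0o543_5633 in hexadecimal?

0x163B9B

Each octal digit is 3 bits: 5=101 4=100 3=011 5=101 6=110 3=011 3=011.
Group the bits into nibbles: 0001 0110 0011 1011 1001 1011 → 163B9B.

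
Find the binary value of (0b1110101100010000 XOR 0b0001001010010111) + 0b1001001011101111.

First 0b1110101100010000 XOR 0b0001001010010111 = 0b1111100110000111.
Add column by column in base 2, right to left:
  1+1 = 0 carry 1
  1+1+1 = 1 carry 1
  1+1+1 = 1 carry 1
  0+1+1 = 0 carry 1
  0+0+1 = 1
  0+1 = 1
  0+1 = 1
  1+1 = 0 carry 1
  1+0+1 = 0 carry 1
  0+1+1 = 0 carry 1
  0+0+1 = 1
  1+0 = 1
  1+1 = 0 carry 1
  1+0+1 = 0 carry 1
  1+0+1 = 0 carry 1
  1+1+1 = 1 carry 1
  final carry 1

0b11000110001110110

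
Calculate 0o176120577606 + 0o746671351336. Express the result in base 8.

Add column by column in base 8, right to left:
  6+6 = 4 carry 1
  0+3+1 = 4
  6+3 = 1 carry 1
  7+1+1 = 1 carry 1
  7+5+1 = 5 carry 1
  5+3+1 = 1 carry 1
  0+1+1 = 2
  2+7 = 1 carry 1
  1+6+1 = 0 carry 1
  6+6+1 = 5 carry 1
  7+4+1 = 4 carry 1
  1+7+1 = 1 carry 1
  final carry 1

0o1145012151144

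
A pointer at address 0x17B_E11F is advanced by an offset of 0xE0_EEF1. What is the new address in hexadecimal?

Add column by column in base 16, right to left:
  F+1 = 0 carry 1
  1+F+1 = 1 carry 1
  1+E+1 = 0 carry 1
  E+E+1 = D carry 1
  B+0+1 = C
  7+E = 5 carry 1
  1+0+1 = 2

0x25CD010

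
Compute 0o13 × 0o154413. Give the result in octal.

0o2251571

Multiply each base-8 digit by 11, carrying:
  3×11 = 33 → write 1 carry 4
  1×11+4 = 15 → write 7 carry 1
  4×11+1 = 45 → write 5 carry 5
  4×11+5 = 49 → write 1 carry 6
  5×11+6 = 61 → write 5 carry 7
  1×11+7 = 18 → write 2 carry 2
  remaining carry: 2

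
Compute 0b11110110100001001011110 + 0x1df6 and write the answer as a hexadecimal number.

0x7b6054

0b11110110100001001011110 = 0x7b425e in hexadecimal.
Add column by column in base 16, right to left:
  e+6 = 4 carry 1
  5+f+1 = 5 carry 1
  2+d+1 = 0 carry 1
  4+1+1 = 6
  b+0 = b
  7+0 = 7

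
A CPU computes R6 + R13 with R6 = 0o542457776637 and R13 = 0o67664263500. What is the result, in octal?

0o632344262337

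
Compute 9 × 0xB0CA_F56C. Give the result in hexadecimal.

0x63722A0CC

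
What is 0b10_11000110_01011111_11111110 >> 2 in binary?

Right shift by 2: drop the 2 least-significant bits.

0b101100011001011111111111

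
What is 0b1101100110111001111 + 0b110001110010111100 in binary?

0b10011110101010001011

Add column by column in base 2, right to left:
  1+0 = 1
  1+0 = 1
  1+1 = 0 carry 1
  1+1+1 = 1 carry 1
  0+1+1 = 0 carry 1
  0+1+1 = 0 carry 1
  1+0+1 = 0 carry 1
  1+1+1 = 1 carry 1
  1+0+1 = 0 carry 1
  0+0+1 = 1
  1+1 = 0 carry 1
  1+1+1 = 1 carry 1
  0+1+1 = 0 carry 1
  0+0+1 = 1
  1+0 = 1
  1+0 = 1
  0+1 = 1
  1+1 = 0 carry 1
  1+0+1 = 0 carry 1
  final carry 1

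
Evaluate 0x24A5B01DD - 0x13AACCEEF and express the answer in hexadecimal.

0x10FAE32EE

Subtract column by column in base 16:
  D-F → E (borrow)
  D-E-1 → E (borrow)
  1-E-1 → 2 (borrow)
  0-C-1 → 3 (borrow)
  B-C-1 → E (borrow)
  5-A-1 → A (borrow)
  A-A-1 → F (borrow)
  4-3-1 → 0
  2-1 → 1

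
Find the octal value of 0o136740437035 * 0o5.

Multiply each base-8 digit by 5, carrying:
  5×5 = 25 → write 1 carry 3
  3×5+3 = 18 → write 2 carry 2
  0×5+2 = 2 → write 2
  7×5 = 35 → write 3 carry 4
  3×5+4 = 19 → write 3 carry 2
  4×5+2 = 22 → write 6 carry 2
  0×5+2 = 2 → write 2
  4×5 = 20 → write 4 carry 2
  7×5+2 = 37 → write 5 carry 4
  6×5+4 = 34 → write 2 carry 4
  3×5+4 = 19 → write 3 carry 2
  1×5+2 = 7 → write 7

0o732542633221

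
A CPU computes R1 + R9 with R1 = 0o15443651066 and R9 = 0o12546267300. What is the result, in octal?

0o30212140366

Add column by column in base 8, right to left:
  6+0 = 6
  6+0 = 6
  0+3 = 3
  1+7 = 0 carry 1
  5+6+1 = 4 carry 1
  6+2+1 = 1 carry 1
  3+6+1 = 2 carry 1
  4+4+1 = 1 carry 1
  4+5+1 = 2 carry 1
  5+2+1 = 0 carry 1
  1+1+1 = 3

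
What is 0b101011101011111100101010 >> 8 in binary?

0b1010111010111111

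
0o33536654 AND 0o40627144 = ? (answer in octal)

0o00426044

AND each oct digit independently (no carries):
  3&4=0, 3&0=0, 5&6=4, 3&2=2, 6&7=6, 6&1=0, 5&4=4, 4&4=4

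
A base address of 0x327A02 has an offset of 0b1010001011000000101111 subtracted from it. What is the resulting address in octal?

0o2344723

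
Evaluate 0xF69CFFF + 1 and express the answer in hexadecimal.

The trailing 3 digits are F (max in base 16), so adding 1 cascades: they roll to 0 and the next digit up increments.

0xF69D000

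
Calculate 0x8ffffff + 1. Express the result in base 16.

The trailing 6 digits are F (max in base 16), so adding 1 cascades: they roll to 0 and the next digit up increments.

0x9000000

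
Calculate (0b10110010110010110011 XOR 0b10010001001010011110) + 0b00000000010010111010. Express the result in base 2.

0b100100001011100111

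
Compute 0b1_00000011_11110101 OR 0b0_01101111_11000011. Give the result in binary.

0b10110111111110111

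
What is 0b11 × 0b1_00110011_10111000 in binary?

Multiply each base-2 digit by 3, carrying:
  0×3 = 0 → write 0
  0×3 = 0 → write 0
  0×3 = 0 → write 0
  1×3 = 3 → write 1 carry 1
  1×3+1 = 4 → write 0 carry 2
  1×3+2 = 5 → write 1 carry 2
  0×3+2 = 2 → write 0 carry 1
  1×3+1 = 4 → write 0 carry 2
  1×3+2 = 5 → write 1 carry 2
  1×3+2 = 5 → write 1 carry 2
  0×3+2 = 2 → write 0 carry 1
  0×3+1 = 1 → write 1
  1×3 = 3 → write 1 carry 1
  1×3+1 = 4 → write 0 carry 2
  0×3+2 = 2 → write 0 carry 1
  0×3+1 = 1 → write 1
  1×3 = 3 → write 1 carry 1
  remaining carry: 1

0b111001101100101000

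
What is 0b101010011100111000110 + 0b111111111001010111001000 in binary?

Add column by column in base 2, right to left:
  0+0 = 0
  1+0 = 1
  1+0 = 1
  0+1 = 1
  0+0 = 0
  0+0 = 0
  1+1 = 0 carry 1
  1+1+1 = 1 carry 1
  1+1+1 = 1 carry 1
  0+0+1 = 1
  0+1 = 1
  1+0 = 1
  1+1 = 0 carry 1
  1+0+1 = 0 carry 1
  0+0+1 = 1
  0+1 = 1
  1+1 = 0 carry 1
  0+1+1 = 0 carry 1
  1+1+1 = 1 carry 1
  0+1+1 = 0 carry 1
  1+1+1 = 1 carry 1
  0+1+1 = 0 carry 1
  0+1+1 = 0 carry 1
  0+1+1 = 0 carry 1
  final carry 1

0b1000101001100111110001110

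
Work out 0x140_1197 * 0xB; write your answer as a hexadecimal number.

0xDC0C17D

Multiply each base-16 digit by 11, carrying:
  7×11 = 77 → write D carry 4
  9×11+4 = 103 → write 7 carry 6
  1×11+6 = 17 → write 1 carry 1
  1×11+1 = 12 → write C
  0×11 = 0 → write 0
  4×11 = 44 → write C carry 2
  1×11+2 = 13 → write D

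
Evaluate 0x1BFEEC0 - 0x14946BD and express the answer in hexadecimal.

Subtract column by column in base 16:
  0-D → 3 (borrow)
  C-B-1 → 0
  E-6 → 8
  E-4 → A
  F-9 → 6
  B-4 → 7
  1-1 → 0

0x76A803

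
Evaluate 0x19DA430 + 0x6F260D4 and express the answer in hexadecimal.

Add column by column in base 16, right to left:
  0+4 = 4
  3+D = 0 carry 1
  4+0+1 = 5
  A+6 = 0 carry 1
  D+2+1 = 0 carry 1
  9+F+1 = 9 carry 1
  1+6+1 = 8

0x8900504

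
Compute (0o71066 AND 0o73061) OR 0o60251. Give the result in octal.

0o71271

0o71066 AND 0o73061 = 0o71060.
Then OR with 0o60251.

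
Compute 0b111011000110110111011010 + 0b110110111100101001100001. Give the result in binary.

0b1110010000011100000111011

Add column by column in base 2, right to left:
  0+1 = 1
  1+0 = 1
  0+0 = 0
  1+0 = 1
  1+0 = 1
  0+1 = 1
  1+1 = 0 carry 1
  1+0+1 = 0 carry 1
  1+0+1 = 0 carry 1
  0+1+1 = 0 carry 1
  1+0+1 = 0 carry 1
  1+1+1 = 1 carry 1
  0+0+1 = 1
  1+0 = 1
  1+1 = 0 carry 1
  0+1+1 = 0 carry 1
  0+1+1 = 0 carry 1
  0+1+1 = 0 carry 1
  1+0+1 = 0 carry 1
  1+1+1 = 1 carry 1
  0+1+1 = 0 carry 1
  1+0+1 = 0 carry 1
  1+1+1 = 1 carry 1
  1+1+1 = 1 carry 1
  final carry 1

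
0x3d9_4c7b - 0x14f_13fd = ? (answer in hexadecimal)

Subtract column by column in base 16:
  b-d → e (borrow)
  7-f-1 → 7 (borrow)
  c-3-1 → 8
  4-1 → 3
  9-f → a (borrow)
  d-4-1 → 8
  3-1 → 2

0x28a387e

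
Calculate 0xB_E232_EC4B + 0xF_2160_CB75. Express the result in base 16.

0x1B0393B7C0

Add column by column in base 16, right to left:
  B+5 = 0 carry 1
  4+7+1 = C
  C+B = 7 carry 1
  E+C+1 = B carry 1
  2+0+1 = 3
  3+6 = 9
  2+1 = 3
  E+2 = 0 carry 1
  B+F+1 = B carry 1
  final carry 1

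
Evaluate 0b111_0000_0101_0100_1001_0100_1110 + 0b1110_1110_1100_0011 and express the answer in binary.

Add column by column in base 2, right to left:
  0+1 = 1
  1+1 = 0 carry 1
  1+0+1 = 0 carry 1
  1+0+1 = 0 carry 1
  0+0+1 = 1
  0+0 = 0
  1+1 = 0 carry 1
  0+1+1 = 0 carry 1
  1+0+1 = 0 carry 1
  0+1+1 = 0 carry 1
  0+1+1 = 0 carry 1
  1+1+1 = 1 carry 1
  0+0+1 = 1
  0+1 = 1
  1+1 = 0 carry 1
  0+1+1 = 0 carry 1
  1+0+1 = 0 carry 1
  0+0+1 = 1
  1+0 = 1
  0+0 = 0
  0+0 = 0
  0+0 = 0
  0+0 = 0
  0+0 = 0
  1+0 = 1
  1+0 = 1
  1+0 = 1

0b111000001100011100000010001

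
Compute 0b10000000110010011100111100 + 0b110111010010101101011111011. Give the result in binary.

Add column by column in base 2, right to left:
  0+1 = 1
  0+1 = 1
  1+0 = 1
  1+1 = 0 carry 1
  1+1+1 = 1 carry 1
  1+1+1 = 1 carry 1
  0+1+1 = 0 carry 1
  0+1+1 = 0 carry 1
  1+0+1 = 0 carry 1
  1+1+1 = 1 carry 1
  1+0+1 = 0 carry 1
  0+1+1 = 0 carry 1
  0+1+1 = 0 carry 1
  1+0+1 = 0 carry 1
  0+1+1 = 0 carry 1
  0+0+1 = 1
  1+1 = 0 carry 1
  1+0+1 = 0 carry 1
  0+0+1 = 1
  0+1 = 1
  0+0 = 0
  0+1 = 1
  0+1 = 1
  0+1 = 1
  0+0 = 0
  1+1 = 0 carry 1
  0+1+1 = 0 carry 1
  final carry 1

0b1000111011001000001000110111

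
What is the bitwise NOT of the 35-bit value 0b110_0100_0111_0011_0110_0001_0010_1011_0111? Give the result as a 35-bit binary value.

0b00110111000110010011110110101001000

Invert each bit: 11001000111001101100001001010110111 → 00110111000110010011110110101001000.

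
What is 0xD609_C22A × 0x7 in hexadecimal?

Multiply each base-16 digit by 7, carrying:
  A×7 = 70 → write 6 carry 4
  2×7+4 = 18 → write 2 carry 1
  2×7+1 = 15 → write F
  C×7 = 84 → write 4 carry 5
  9×7+5 = 68 → write 4 carry 4
  0×7+4 = 4 → write 4
  6×7 = 42 → write A carry 2
  D×7+2 = 93 → write D carry 5
  remaining carry: 5

0x5DA444F26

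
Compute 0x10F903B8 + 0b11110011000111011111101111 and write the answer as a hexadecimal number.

0x14C57BA7

0b11110011000111011111101111 = 0x3CC77EF in hexadecimal.
Add column by column in base 16, right to left:
  8+F = 7 carry 1
  B+E+1 = A carry 1
  3+7+1 = B
  0+7 = 7
  9+C = 5 carry 1
  F+C+1 = C carry 1
  0+3+1 = 4
  1+0 = 1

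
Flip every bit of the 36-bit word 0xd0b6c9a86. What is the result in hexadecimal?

Each hex digit d becomes f−d:
  d→2, 0→f, b→4, 6→9, c→3, 9→6, a→5, 8→7, 6→9

0x2f4936579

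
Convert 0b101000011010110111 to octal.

Group the bits in threes: 101 000 011 010 110 111 → 503267.

0o503267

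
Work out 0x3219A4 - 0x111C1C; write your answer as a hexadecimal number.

0x20FD88

Subtract column by column in base 16:
  4-C → 8 (borrow)
  A-1-1 → 8
  9-C → D (borrow)
  1-1-1 → F (borrow)
  2-1-1 → 0
  3-1 → 2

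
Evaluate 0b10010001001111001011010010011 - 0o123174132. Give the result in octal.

0o2066517071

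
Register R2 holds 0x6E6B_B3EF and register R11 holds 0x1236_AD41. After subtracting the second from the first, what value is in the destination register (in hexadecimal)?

Subtract column by column in base 16:
  F-1 → E
  E-4 → A
  3-D → 6 (borrow)
  B-A-1 → 0
  B-6 → 5
  6-3 → 3
  E-2 → C
  6-1 → 5

0x5C3506AE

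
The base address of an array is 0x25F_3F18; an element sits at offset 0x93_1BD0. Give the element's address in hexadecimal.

0x2F25AE8

Add column by column in base 16, right to left:
  8+0 = 8
  1+D = E
  F+B = A carry 1
  3+1+1 = 5
  F+3 = 2 carry 1
  5+9+1 = F
  2+0 = 2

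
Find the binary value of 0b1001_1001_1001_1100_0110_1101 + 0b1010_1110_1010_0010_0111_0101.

Add column by column in base 2, right to left:
  1+1 = 0 carry 1
  0+0+1 = 1
  1+1 = 0 carry 1
  1+0+1 = 0 carry 1
  0+1+1 = 0 carry 1
  1+1+1 = 1 carry 1
  1+1+1 = 1 carry 1
  0+0+1 = 1
  0+0 = 0
  0+1 = 1
  1+0 = 1
  1+0 = 1
  1+0 = 1
  0+1 = 1
  0+0 = 0
  1+1 = 0 carry 1
  1+0+1 = 0 carry 1
  0+1+1 = 0 carry 1
  0+1+1 = 0 carry 1
  1+1+1 = 1 carry 1
  1+0+1 = 0 carry 1
  0+1+1 = 0 carry 1
  0+0+1 = 1
  1+1 = 0 carry 1
  final carry 1

0b1010010000011111011100010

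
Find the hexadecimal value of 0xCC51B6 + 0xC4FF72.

Add column by column in base 16, right to left:
  6+2 = 8
  B+7 = 2 carry 1
  1+F+1 = 1 carry 1
  5+F+1 = 5 carry 1
  C+4+1 = 1 carry 1
  C+C+1 = 9 carry 1
  final carry 1

0x1915128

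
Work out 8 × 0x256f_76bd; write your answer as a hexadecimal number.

Multiply each base-16 digit by 8, carrying:
  d×8 = 104 → write 8 carry 6
  b×8+6 = 94 → write e carry 5
  6×8+5 = 53 → write 5 carry 3
  7×8+3 = 59 → write b carry 3
  f×8+3 = 123 → write b carry 7
  6×8+7 = 55 → write 7 carry 3
  5×8+3 = 43 → write b carry 2
  2×8+2 = 18 → write 2 carry 1
  remaining carry: 1

0x12b7bb5e8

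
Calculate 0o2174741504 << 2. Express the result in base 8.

2 bits is not a whole number of base-8 digits; in binary: 10001111100111100001101000100 << 2 = 1000111110011110000110100010000.

0o10763606420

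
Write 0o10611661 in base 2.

0b1000110001001110110001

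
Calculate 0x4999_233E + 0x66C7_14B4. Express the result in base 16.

Add column by column in base 16, right to left:
  E+4 = 2 carry 1
  3+B+1 = F
  3+4 = 7
  2+1 = 3
  9+7 = 0 carry 1
  9+C+1 = 6 carry 1
  9+6+1 = 0 carry 1
  4+6+1 = B

0xB06037F2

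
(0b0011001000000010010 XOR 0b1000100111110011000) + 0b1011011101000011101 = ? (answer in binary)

0b10111001100110100111

First 0b0011001000000010010 XOR 0b1000100111110011000 = 0b1011101111110001010.
Add column by column in base 2, right to left:
  0+1 = 1
  1+0 = 1
  0+1 = 1
  1+1 = 0 carry 1
  0+1+1 = 0 carry 1
  0+0+1 = 1
  0+0 = 0
  1+0 = 1
  1+0 = 1
  1+1 = 0 carry 1
  1+0+1 = 0 carry 1
  1+1+1 = 1 carry 1
  1+1+1 = 1 carry 1
  0+1+1 = 0 carry 1
  1+0+1 = 0 carry 1
  1+1+1 = 1 carry 1
  1+1+1 = 1 carry 1
  0+0+1 = 1
  1+1 = 0 carry 1
  final carry 1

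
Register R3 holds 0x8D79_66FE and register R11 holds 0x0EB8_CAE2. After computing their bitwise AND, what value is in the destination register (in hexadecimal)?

AND each hex digit independently (no carries):
  8&0=0, D&E=C, 7&B=3, 9&8=8, 6&C=4, 6&A=2, F&E=E, E&2=2

0x0C3842E2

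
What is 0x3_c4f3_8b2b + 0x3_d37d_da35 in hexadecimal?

0x798716560

Add column by column in base 16, right to left:
  b+5 = 0 carry 1
  2+3+1 = 6
  b+a = 5 carry 1
  8+d+1 = 6 carry 1
  3+d+1 = 1 carry 1
  f+7+1 = 7 carry 1
  4+3+1 = 8
  c+d = 9 carry 1
  3+3+1 = 7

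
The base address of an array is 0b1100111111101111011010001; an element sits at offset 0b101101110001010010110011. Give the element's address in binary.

0b10010101101111001110000100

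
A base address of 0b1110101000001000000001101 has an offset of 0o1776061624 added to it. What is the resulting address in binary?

0b10001110011000111001110100001

0o1776061624 = 0b1111111110000110001110010100 in binary.
Add column by column in base 2, right to left:
  1+0 = 1
  0+0 = 0
  1+1 = 0 carry 1
  1+0+1 = 0 carry 1
  0+1+1 = 0 carry 1
  0+0+1 = 1
  0+0 = 0
  0+1 = 1
  0+1 = 1
  0+1 = 1
  0+0 = 0
  0+0 = 0
  1+0 = 1
  0+1 = 1
  0+1 = 1
  0+0 = 0
  0+0 = 0
  0+0 = 0
  1+0 = 1
  0+1 = 1
  1+1 = 0 carry 1
  0+1+1 = 0 carry 1
  1+1+1 = 1 carry 1
  1+1+1 = 1 carry 1
  1+1+1 = 1 carry 1
  0+1+1 = 0 carry 1
  0+1+1 = 0 carry 1
  0+1+1 = 0 carry 1
  final carry 1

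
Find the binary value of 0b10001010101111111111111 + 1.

The trailing 13 digits are 1 (max in base 2), so adding 1 cascades: they roll to 0 and the next digit up increments.

0b10001010110000000000000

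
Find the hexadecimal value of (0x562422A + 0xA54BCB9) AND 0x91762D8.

Add column by column in base 16, right to left:
  A+9 = 3 carry 1
  2+B+1 = E
  2+C = E
  4+B = F
  2+4 = 6
  6+5 = B
  5+A = F
Sum = 0xFB6FEE3; now AND with 0x91762D8:
  F&9=9, B&1=1, 6&7=6, F&6=6, E&2=2, E&D=C, 3&8=0

0x91662C0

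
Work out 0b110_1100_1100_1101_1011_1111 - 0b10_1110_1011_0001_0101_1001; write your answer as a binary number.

0b1111100001110001100110

Subtract column by column in base 2:
  1-1 → 0
  1-0 → 1
  1-0 → 1
  1-1 → 0
  1-1 → 0
  1-0 → 1
  0-1 → 1 (borrow)
  1-0-1 → 0
  1-1 → 0
  0-0 → 0
  1-0 → 1
  1-0 → 1
  0-1 → 1 (borrow)
  0-1-1 → 0 (borrow)
  1-0-1 → 0
  1-1 → 0
  0-0 → 0
  0-1 → 1 (borrow)
  1-1-1 → 1 (borrow)
  1-1-1 → 1 (borrow)
  0-0-1 → 1 (borrow)
  1-1-1 → 1 (borrow)
  1-0-1 → 0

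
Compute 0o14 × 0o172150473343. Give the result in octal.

Multiply each base-8 digit by 12, carrying:
  3×12 = 36 → write 4 carry 4
  4×12+4 = 52 → write 4 carry 6
  3×12+6 = 42 → write 2 carry 5
  3×12+5 = 41 → write 1 carry 5
  7×12+5 = 89 → write 1 carry 11
  4×12+11 = 59 → write 3 carry 7
  0×12+7 = 7 → write 7
  5×12 = 60 → write 4 carry 7
  1×12+7 = 19 → write 3 carry 2
  2×12+2 = 26 → write 2 carry 3
  7×12+3 = 87 → write 7 carry 10
  1×12+10 = 22 → write 6 carry 2
  remaining carry: 2

0o2672347311244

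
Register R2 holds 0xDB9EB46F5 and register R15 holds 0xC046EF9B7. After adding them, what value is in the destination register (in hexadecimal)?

0x19BE5A40AC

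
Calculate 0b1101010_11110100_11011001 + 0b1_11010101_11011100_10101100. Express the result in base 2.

Add column by column in base 2, right to left:
  1+0 = 1
  0+0 = 0
  0+1 = 1
  1+1 = 0 carry 1
  1+0+1 = 0 carry 1
  0+1+1 = 0 carry 1
  1+0+1 = 0 carry 1
  1+1+1 = 1 carry 1
  0+0+1 = 1
  0+0 = 0
  1+1 = 0 carry 1
  0+1+1 = 0 carry 1
  1+1+1 = 1 carry 1
  1+0+1 = 0 carry 1
  1+1+1 = 1 carry 1
  1+1+1 = 1 carry 1
  0+1+1 = 0 carry 1
  1+0+1 = 0 carry 1
  0+1+1 = 0 carry 1
  1+0+1 = 0 carry 1
  0+1+1 = 0 carry 1
  1+0+1 = 0 carry 1
  1+1+1 = 1 carry 1
  0+1+1 = 0 carry 1
  0+1+1 = 0 carry 1
  final carry 1

0b10010000001101000110000101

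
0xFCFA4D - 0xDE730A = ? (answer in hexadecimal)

Subtract column by column in base 16:
  D-A → 3
  4-0 → 4
  A-3 → 7
  F-7 → 8
  C-E → E (borrow)
  F-D-1 → 1

0x1E8743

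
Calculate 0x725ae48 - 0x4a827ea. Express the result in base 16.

Subtract column by column in base 16:
  8-a → e (borrow)
  4-e-1 → 5 (borrow)
  e-7-1 → 6
  a-2 → 8
  5-8 → d (borrow)
  2-a-1 → 7 (borrow)
  7-4-1 → 2

0x27d865e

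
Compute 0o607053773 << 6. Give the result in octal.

Shifting left by 6 bits = 2 oct digits: append 2 zeros.

0o60705377300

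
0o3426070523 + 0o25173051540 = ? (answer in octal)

Add column by column in base 8, right to left:
  3+0 = 3
  2+4 = 6
  5+5 = 2 carry 1
  0+1+1 = 2
  7+5 = 4 carry 1
  0+0+1 = 1
  6+3 = 1 carry 1
  2+7+1 = 2 carry 1
  4+1+1 = 6
  3+5 = 0 carry 1
  0+2+1 = 3

0o30621142263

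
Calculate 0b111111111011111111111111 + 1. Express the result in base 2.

The trailing 14 digits are 1 (max in base 2), so adding 1 cascades: they roll to 0 and the next digit up increments.

0b111111111100000000000000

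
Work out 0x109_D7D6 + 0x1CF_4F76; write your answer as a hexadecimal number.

0x2D9274C

Add column by column in base 16, right to left:
  6+6 = C
  D+7 = 4 carry 1
  7+F+1 = 7 carry 1
  D+4+1 = 2 carry 1
  9+F+1 = 9 carry 1
  0+C+1 = D
  1+1 = 2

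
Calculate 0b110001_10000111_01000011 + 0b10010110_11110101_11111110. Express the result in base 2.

0b110010000111110101000001

Add column by column in base 2, right to left:
  1+0 = 1
  1+1 = 0 carry 1
  0+1+1 = 0 carry 1
  0+1+1 = 0 carry 1
  0+1+1 = 0 carry 1
  0+1+1 = 0 carry 1
  1+1+1 = 1 carry 1
  0+1+1 = 0 carry 1
  1+1+1 = 1 carry 1
  1+0+1 = 0 carry 1
  1+1+1 = 1 carry 1
  0+0+1 = 1
  0+1 = 1
  0+1 = 1
  0+1 = 1
  1+1 = 0 carry 1
  1+0+1 = 0 carry 1
  0+1+1 = 0 carry 1
  0+1+1 = 0 carry 1
  0+0+1 = 1
  1+1 = 0 carry 1
  1+0+1 = 0 carry 1
  0+0+1 = 1
  0+1 = 1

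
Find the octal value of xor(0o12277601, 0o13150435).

XOR each oct digit independently (no carries):
  1^1=0, 2^3=1, 2^1=3, 7^5=2, 7^0=7, 6^4=2, 0^3=3, 1^5=4

0o01327234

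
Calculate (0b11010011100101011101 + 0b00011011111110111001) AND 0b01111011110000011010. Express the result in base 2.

0b1101011100000010010

Add column by column in base 2, right to left:
  1+1 = 0 carry 1
  0+0+1 = 1
  1+0 = 1
  1+1 = 0 carry 1
  1+1+1 = 1 carry 1
  0+1+1 = 0 carry 1
  1+0+1 = 0 carry 1
  0+1+1 = 0 carry 1
  1+1+1 = 1 carry 1
  0+1+1 = 0 carry 1
  0+1+1 = 0 carry 1
  1+1+1 = 1 carry 1
  1+1+1 = 1 carry 1
  1+1+1 = 1 carry 1
  0+0+1 = 1
  0+1 = 1
  1+1 = 0 carry 1
  0+0+1 = 1
  1+0 = 1
  1+0 = 1
Sum = 0b11101111100100010110; now AND with 0b01111011110000011010:
  11101111100100010110
& 01111011110000011010
= 01101011100000010010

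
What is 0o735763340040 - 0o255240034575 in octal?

Subtract column by column in base 8:
  0-5 → 3 (borrow)
  4-7-1 → 4 (borrow)
  0-5-1 → 2 (borrow)
  0-4-1 → 3 (borrow)
  4-3-1 → 0
  3-0 → 3
  3-0 → 3
  6-4 → 2
  7-2 → 5
  5-5 → 0
  3-5 → 6 (borrow)
  7-2-1 → 4

0o460523303243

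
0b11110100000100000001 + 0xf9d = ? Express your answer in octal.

0b11110100000100000001 = 0o3640401 in octal.
0xf9d = 0o7635 in octal.
Add column by column in base 8, right to left:
  1+5 = 6
  0+3 = 3
  4+6 = 2 carry 1
  0+7+1 = 0 carry 1
  4+0+1 = 5
  6+0 = 6
  3+0 = 3

0o3650236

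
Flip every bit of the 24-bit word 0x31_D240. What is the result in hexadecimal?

Each hex digit d becomes F−d:
  3→C, 1→E, D→2, 2→D, 4→B, 0→F

0xCE2DBF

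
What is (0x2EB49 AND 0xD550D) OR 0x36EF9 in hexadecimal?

0x36FF9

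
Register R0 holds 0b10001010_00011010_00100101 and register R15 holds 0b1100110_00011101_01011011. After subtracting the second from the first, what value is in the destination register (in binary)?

0b1000111111110011001010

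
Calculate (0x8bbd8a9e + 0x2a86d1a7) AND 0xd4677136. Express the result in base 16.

0x94445004

Add column by column in base 16, right to left:
  e+7 = 5 carry 1
  9+a+1 = 4 carry 1
  a+1+1 = c
  8+d = 5 carry 1
  d+6+1 = 4 carry 1
  b+8+1 = 4 carry 1
  b+a+1 = 6 carry 1
  8+2+1 = b
Sum = 0xb6445c45; now AND with 0xd4677136:
  b&d=9, 6&4=4, 4&6=4, 4&7=4, 5&7=5, c&1=0, 4&3=0, 5&6=4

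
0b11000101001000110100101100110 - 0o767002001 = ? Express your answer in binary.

0o767002001 = 0b111110111000000010000000001 in binary.
Subtract column by column in base 2:
  0-1 → 1 (borrow)
  1-0-1 → 0
  1-0 → 1
  0-0 → 0
  0-0 → 0
  1-0 → 1
  1-0 → 1
  0-0 → 0
  1-0 → 1
  0-0 → 0
  0-1 → 1 (borrow)
  1-0-1 → 0
  0-0 → 0
  1-0 → 1
  1-0 → 1
  0-0 → 0
  0-0 → 0
  0-0 → 0
  1-1 → 0
  0-1 → 1 (borrow)
  0-1-1 → 0 (borrow)
  1-0-1 → 0
  0-1 → 1 (borrow)
  1-1-1 → 1 (borrow)
  0-1-1 → 0 (borrow)
  0-1-1 → 0 (borrow)
  0-1-1 → 0 (borrow)
  1-0-1 → 0
  1-0 → 1

0b10000110010000110010101100101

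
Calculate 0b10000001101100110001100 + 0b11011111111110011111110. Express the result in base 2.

Add column by column in base 2, right to left:
  0+0 = 0
  0+1 = 1
  1+1 = 0 carry 1
  1+1+1 = 1 carry 1
  0+1+1 = 0 carry 1
  0+1+1 = 0 carry 1
  0+1+1 = 0 carry 1
  1+1+1 = 1 carry 1
  1+0+1 = 0 carry 1
  0+0+1 = 1
  0+1 = 1
  1+1 = 0 carry 1
  1+1+1 = 1 carry 1
  0+1+1 = 0 carry 1
  1+1+1 = 1 carry 1
  1+1+1 = 1 carry 1
  0+1+1 = 0 carry 1
  0+1+1 = 0 carry 1
  0+1+1 = 0 carry 1
  0+1+1 = 0 carry 1
  0+0+1 = 1
  0+1 = 1
  1+1 = 0 carry 1
  final carry 1

0b101100001101011010001010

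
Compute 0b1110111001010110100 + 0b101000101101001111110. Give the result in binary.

0b110111100110100110010

Add column by column in base 2, right to left:
  0+0 = 0
  0+1 = 1
  1+1 = 0 carry 1
  0+1+1 = 0 carry 1
  1+1+1 = 1 carry 1
  1+1+1 = 1 carry 1
  0+1+1 = 0 carry 1
  1+0+1 = 0 carry 1
  0+0+1 = 1
  1+1 = 0 carry 1
  0+0+1 = 1
  0+1 = 1
  1+1 = 0 carry 1
  1+0+1 = 0 carry 1
  1+1+1 = 1 carry 1
  0+0+1 = 1
  1+0 = 1
  1+0 = 1
  1+1 = 0 carry 1
  0+0+1 = 1
  0+1 = 1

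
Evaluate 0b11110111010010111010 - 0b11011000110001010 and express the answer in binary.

0b11011100001100110000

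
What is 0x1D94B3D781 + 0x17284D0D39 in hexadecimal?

0x34BD00E4BA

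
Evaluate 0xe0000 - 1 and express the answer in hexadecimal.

The trailing 4 digits are 0, so subtracting 1 borrows through: they become F and the next digit up decrements.

0xdffff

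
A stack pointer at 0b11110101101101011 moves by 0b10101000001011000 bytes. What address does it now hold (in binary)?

0b110011101111000011

Add column by column in base 2, right to left:
  1+0 = 1
  1+0 = 1
  0+0 = 0
  1+1 = 0 carry 1
  0+1+1 = 0 carry 1
  1+0+1 = 0 carry 1
  1+1+1 = 1 carry 1
  0+0+1 = 1
  1+0 = 1
  1+0 = 1
  0+0 = 0
  1+0 = 1
  0+1 = 1
  1+0 = 1
  1+1 = 0 carry 1
  1+0+1 = 0 carry 1
  1+1+1 = 1 carry 1
  final carry 1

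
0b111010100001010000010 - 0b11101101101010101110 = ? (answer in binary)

0b11100110011111010100

Subtract column by column in base 2:
  0-0 → 0
  1-1 → 0
  0-1 → 1 (borrow)
  0-1-1 → 0 (borrow)
  0-0-1 → 1 (borrow)
  0-1-1 → 0 (borrow)
  0-0-1 → 1 (borrow)
  1-1-1 → 1 (borrow)
  0-0-1 → 1 (borrow)
  1-1-1 → 1 (borrow)
  0-0-1 → 1 (borrow)
  0-1-1 → 0 (borrow)
  0-1-1 → 0 (borrow)
  0-0-1 → 1 (borrow)
  1-1-1 → 1 (borrow)
  0-1-1 → 0 (borrow)
  1-0-1 → 0
  0-1 → 1 (borrow)
  1-1-1 → 1 (borrow)
  1-1-1 → 1 (borrow)
  1-0-1 → 0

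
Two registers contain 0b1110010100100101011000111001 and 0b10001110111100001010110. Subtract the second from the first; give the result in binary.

0b1110000010101101110111100011

Subtract column by column in base 2:
  1-0 → 1
  0-1 → 1 (borrow)
  0-1-1 → 0 (borrow)
  1-0-1 → 0
  1-1 → 0
  1-0 → 1
  0-1 → 1 (borrow)
  0-0-1 → 1 (borrow)
  0-0-1 → 1 (borrow)
  1-0-1 → 0
  1-0 → 1
  0-1 → 1 (borrow)
  1-1-1 → 1 (borrow)
  0-1-1 → 0 (borrow)
  1-1-1 → 1 (borrow)
  0-0-1 → 1 (borrow)
  0-1-1 → 0 (borrow)
  1-1-1 → 1 (borrow)
  0-1-1 → 0 (borrow)
  0-0-1 → 1 (borrow)
  1-0-1 → 0
  0-0 → 0
  1-1 → 0
  0-0 → 0
  0-0 → 0
  1-0 → 1
  1-0 → 1
  1-0 → 1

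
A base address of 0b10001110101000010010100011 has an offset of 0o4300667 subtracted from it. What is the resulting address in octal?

0b10001110101000010010100011 = 0o216502243 in octal.
Subtract column by column in base 8:
  3-7 → 4 (borrow)
  4-6-1 → 5 (borrow)
  2-6-1 → 3 (borrow)
  2-0-1 → 1
  0-0 → 0
  5-3 → 2
  6-4 → 2
  1-0 → 1
  2-0 → 2

0o212201354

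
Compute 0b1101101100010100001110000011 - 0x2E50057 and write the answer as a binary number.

0b1010110011000100001100101100

0x2E50057 = 0b10111001010000000001010111 in binary.
Subtract column by column in base 2:
  1-1 → 0
  1-1 → 0
  0-1 → 1 (borrow)
  0-0-1 → 1 (borrow)
  0-1-1 → 0 (borrow)
  0-0-1 → 1 (borrow)
  0-1-1 → 0 (borrow)
  1-0-1 → 0
  1-0 → 1
  1-0 → 1
  0-0 → 0
  0-0 → 0
  0-0 → 0
  0-0 → 0
  1-0 → 1
  0-0 → 0
  1-1 → 0
  0-0 → 0
  0-1 → 1 (borrow)
  0-0-1 → 1 (borrow)
  1-0-1 → 0
  1-1 → 0
  0-1 → 1 (borrow)
  1-1-1 → 1 (borrow)
  1-0-1 → 0
  0-1 → 1 (borrow)
  1-0-1 → 0
  1-0 → 1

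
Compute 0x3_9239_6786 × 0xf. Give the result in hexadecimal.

0x35915d10da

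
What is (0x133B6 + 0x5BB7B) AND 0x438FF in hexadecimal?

Add column by column in base 16, right to left:
  6+B = 1 carry 1
  B+7+1 = 3 carry 1
  3+B+1 = F
  3+B = E
  1+5 = 6
Sum = 0x6EF31; now AND with 0x438FF:
  6&4=4, E&3=2, F&8=8, 3&F=3, 1&F=1

0x42831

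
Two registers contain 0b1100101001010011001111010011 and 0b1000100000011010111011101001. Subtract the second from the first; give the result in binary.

0b100001000111000010011101010

Subtract column by column in base 2:
  1-1 → 0
  1-0 → 1
  0-0 → 0
  0-1 → 1 (borrow)
  1-0-1 → 0
  0-1 → 1 (borrow)
  1-1-1 → 1 (borrow)
  1-1-1 → 1 (borrow)
  1-0-1 → 0
  1-1 → 0
  0-1 → 1 (borrow)
  0-1-1 → 0 (borrow)
  1-0-1 → 0
  1-1 → 0
  0-0 → 0
  0-1 → 1 (borrow)
  1-1-1 → 1 (borrow)
  0-0-1 → 1 (borrow)
  1-0-1 → 0
  0-0 → 0
  0-0 → 0
  1-0 → 1
  0-0 → 0
  1-1 → 0
  0-0 → 0
  0-0 → 0
  1-0 → 1
  1-1 → 0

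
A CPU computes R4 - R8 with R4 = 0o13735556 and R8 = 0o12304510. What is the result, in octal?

0o1431046

Subtract column by column in base 8:
  6-0 → 6
  5-1 → 4
  5-5 → 0
  5-4 → 1
  3-0 → 3
  7-3 → 4
  3-2 → 1
  1-1 → 0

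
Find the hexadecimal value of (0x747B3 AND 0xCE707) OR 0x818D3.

0x747B3 AND 0xCE707 = 0x44703.
Then OR with 0x818D3.

0xC5FD3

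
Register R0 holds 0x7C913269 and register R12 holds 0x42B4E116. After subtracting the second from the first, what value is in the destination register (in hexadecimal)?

0x39DC5153

Subtract column by column in base 16:
  9-6 → 3
  6-1 → 5
  2-1 → 1
  3-E → 5 (borrow)
  1-4-1 → C (borrow)
  9-B-1 → D (borrow)
  C-2-1 → 9
  7-4 → 3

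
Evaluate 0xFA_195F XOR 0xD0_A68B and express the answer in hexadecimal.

XOR each hex digit independently (no carries):
  F^D=2, A^0=A, 1^A=B, 9^6=F, 5^8=D, F^B=4

0x2ABFD4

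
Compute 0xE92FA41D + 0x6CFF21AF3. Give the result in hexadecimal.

Add column by column in base 16, right to left:
  D+3 = 0 carry 1
  1+F+1 = 1 carry 1
  4+A+1 = F
  A+1 = B
  F+2 = 1 carry 1
  2+F+1 = 2 carry 1
  9+F+1 = 9 carry 1
  E+C+1 = B carry 1
  0+6+1 = 7

0x7B921BF10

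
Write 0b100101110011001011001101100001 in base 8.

Group the bits in threes: 100 101 110 011 001 011 001 101 100 001 → 4563131541.

0o4563131541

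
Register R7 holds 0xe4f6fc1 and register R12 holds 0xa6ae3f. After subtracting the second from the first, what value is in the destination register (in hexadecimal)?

Subtract column by column in base 16:
  1-f → 2 (borrow)
  c-3-1 → 8
  f-e → 1
  6-a → c (borrow)
  f-6-1 → 8
  4-a → a (borrow)
  e-0-1 → d

0xda8c182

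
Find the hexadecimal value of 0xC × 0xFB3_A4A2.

0xBC6BB798

Multiply each base-16 digit by 12, carrying:
  2×12 = 24 → write 8 carry 1
  A×12+1 = 121 → write 9 carry 7
  4×12+7 = 55 → write 7 carry 3
  A×12+3 = 123 → write B carry 7
  3×12+7 = 43 → write B carry 2
  B×12+2 = 134 → write 6 carry 8
  F×12+8 = 188 → write C carry 11
  remaining carry: B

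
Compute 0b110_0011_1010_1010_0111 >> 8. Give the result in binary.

0b11000111010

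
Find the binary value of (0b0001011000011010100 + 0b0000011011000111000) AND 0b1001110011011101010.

0b1110011000001000

Add column by column in base 2, right to left:
  0+0 = 0
  0+0 = 0
  1+0 = 1
  0+1 = 1
  1+1 = 0 carry 1
  0+1+1 = 0 carry 1
  1+0+1 = 0 carry 1
  1+0+1 = 0 carry 1
  0+0+1 = 1
  0+1 = 1
  0+1 = 1
  0+0 = 0
  1+1 = 0 carry 1
  1+1+1 = 1 carry 1
  0+0+1 = 1
  1+0 = 1
Sum = 0b1110011100001100; now AND with 0b1001110011011101010:
  0001110011100001100
& 1001110011011101010
= 0001110011000001000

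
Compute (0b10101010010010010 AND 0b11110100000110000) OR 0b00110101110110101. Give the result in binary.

0b10110101110110101

0b10101010010010010 AND 0b11110100000110000 = 0b10100000000010000.
Then OR with 0b00110101110110101.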